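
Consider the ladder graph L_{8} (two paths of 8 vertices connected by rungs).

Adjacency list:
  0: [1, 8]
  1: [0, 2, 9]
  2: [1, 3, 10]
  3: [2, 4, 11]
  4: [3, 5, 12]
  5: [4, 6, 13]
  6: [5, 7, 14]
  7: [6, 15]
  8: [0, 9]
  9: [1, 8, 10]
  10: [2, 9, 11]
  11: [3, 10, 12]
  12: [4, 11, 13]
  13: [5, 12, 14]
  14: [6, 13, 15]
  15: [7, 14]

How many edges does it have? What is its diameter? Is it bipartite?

Ladder graph L_{8}: 8 rungs + 2 * (8-1) path edges = 8 + 14 = 22 edges.
Diameter = 8.
Ladder graphs are bipartite (alternating coloring along each path).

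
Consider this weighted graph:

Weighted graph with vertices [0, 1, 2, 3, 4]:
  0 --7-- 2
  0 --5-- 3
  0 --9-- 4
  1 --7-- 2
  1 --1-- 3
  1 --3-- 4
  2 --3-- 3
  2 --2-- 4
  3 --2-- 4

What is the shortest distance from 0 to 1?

Using Dijkstra's algorithm from vertex 0:
Shortest path: 0 -> 3 -> 1
Total weight: 5 + 1 = 6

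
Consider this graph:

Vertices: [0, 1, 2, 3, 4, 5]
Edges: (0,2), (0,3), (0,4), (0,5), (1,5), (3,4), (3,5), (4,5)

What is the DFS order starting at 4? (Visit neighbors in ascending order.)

DFS from vertex 4 (neighbors processed in ascending order):
Visit order: 4, 0, 2, 3, 5, 1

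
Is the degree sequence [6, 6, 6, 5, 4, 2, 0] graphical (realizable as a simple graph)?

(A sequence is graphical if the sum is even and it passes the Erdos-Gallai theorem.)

Sum of degrees = 29. Sum is odd, so the sequence is NOT graphical.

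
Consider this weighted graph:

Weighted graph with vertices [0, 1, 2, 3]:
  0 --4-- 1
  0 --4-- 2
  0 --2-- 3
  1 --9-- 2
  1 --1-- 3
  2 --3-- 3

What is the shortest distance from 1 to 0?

Using Dijkstra's algorithm from vertex 1:
Shortest path: 1 -> 3 -> 0
Total weight: 1 + 2 = 3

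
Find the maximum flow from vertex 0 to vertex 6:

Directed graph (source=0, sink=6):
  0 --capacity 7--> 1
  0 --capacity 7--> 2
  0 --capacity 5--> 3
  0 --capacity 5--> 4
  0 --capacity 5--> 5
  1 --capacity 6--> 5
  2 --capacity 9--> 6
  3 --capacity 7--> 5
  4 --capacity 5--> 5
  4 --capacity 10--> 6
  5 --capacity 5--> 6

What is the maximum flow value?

Computing max flow:
  Flow on (0->1): 5/7
  Flow on (0->2): 7/7
  Flow on (0->4): 5/5
  Flow on (1->5): 5/6
  Flow on (2->6): 7/9
  Flow on (4->6): 5/10
  Flow on (5->6): 5/5
Maximum flow = 17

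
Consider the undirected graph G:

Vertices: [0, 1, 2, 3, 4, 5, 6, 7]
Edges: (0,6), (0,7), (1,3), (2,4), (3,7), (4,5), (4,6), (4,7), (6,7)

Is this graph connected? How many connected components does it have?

Checking connectivity: the graph has 1 connected component(s).
All vertices are reachable from each other. The graph IS connected.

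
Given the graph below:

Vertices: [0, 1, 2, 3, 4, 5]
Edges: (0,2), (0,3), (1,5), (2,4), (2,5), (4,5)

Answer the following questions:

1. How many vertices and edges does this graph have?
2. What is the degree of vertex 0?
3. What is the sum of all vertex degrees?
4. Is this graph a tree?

Count: 6 vertices, 6 edges.
Vertex 0 has neighbors [2, 3], degree = 2.
Handshaking lemma: 2 * 6 = 12.
A tree on 6 vertices has 5 edges. This graph has 6 edges (1 extra). Not a tree.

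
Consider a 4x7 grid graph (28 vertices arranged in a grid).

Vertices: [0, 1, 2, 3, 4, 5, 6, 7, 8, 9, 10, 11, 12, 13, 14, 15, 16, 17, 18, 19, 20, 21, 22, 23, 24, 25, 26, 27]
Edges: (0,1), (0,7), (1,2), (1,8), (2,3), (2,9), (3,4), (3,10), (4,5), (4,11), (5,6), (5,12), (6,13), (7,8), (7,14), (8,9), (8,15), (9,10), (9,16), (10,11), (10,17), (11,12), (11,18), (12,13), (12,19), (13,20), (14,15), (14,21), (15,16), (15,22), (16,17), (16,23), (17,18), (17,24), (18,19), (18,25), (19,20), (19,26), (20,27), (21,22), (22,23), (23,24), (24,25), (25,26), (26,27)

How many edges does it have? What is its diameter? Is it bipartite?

A 4x7 grid has 21 vertical edges and 24 horizontal edges.
Total edges = 21 + 24 = 45.
Diameter = (4-1) + (7-1) = 9 (corner to opposite corner).
Grid graphs are bipartite (checkerboard coloring).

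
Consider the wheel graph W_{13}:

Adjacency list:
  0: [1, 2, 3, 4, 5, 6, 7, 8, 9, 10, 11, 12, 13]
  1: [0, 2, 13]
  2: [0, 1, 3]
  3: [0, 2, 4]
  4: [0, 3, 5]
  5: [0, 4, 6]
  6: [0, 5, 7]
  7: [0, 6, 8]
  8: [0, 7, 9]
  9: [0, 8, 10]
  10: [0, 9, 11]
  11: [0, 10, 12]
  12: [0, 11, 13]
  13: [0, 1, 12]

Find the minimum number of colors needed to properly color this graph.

W_{13} = C_{13} plus a hub adjacent to every cycle vertex.
The outer cycle needs 3 colors (odd cycle); the hub is adjacent to all of them so needs a fresh color.
Chromatic number = 3 + 1 = 4.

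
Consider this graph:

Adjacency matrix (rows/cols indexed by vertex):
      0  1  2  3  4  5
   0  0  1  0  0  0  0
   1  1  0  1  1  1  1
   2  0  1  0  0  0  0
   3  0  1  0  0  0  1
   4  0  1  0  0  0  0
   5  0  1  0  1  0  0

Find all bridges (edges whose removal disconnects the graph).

A bridge is an edge whose removal increases the number of connected components.
Bridges found: (0,1), (1,2), (1,4)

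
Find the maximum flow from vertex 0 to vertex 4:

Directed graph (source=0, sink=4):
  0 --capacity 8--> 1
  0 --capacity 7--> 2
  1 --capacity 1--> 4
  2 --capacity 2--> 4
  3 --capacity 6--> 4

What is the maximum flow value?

Computing max flow:
  Flow on (0->1): 1/8
  Flow on (0->2): 2/7
  Flow on (1->4): 1/1
  Flow on (2->4): 2/2
Maximum flow = 3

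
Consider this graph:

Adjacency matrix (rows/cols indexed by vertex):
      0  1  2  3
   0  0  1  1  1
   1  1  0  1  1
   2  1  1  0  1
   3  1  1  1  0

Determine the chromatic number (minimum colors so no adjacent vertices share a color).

The graph has a maximum clique of size 4 (lower bound on chromatic number).
A valid 4-coloring: {0: 0, 1: 1, 2: 2, 3: 3}.
Chromatic number = 4.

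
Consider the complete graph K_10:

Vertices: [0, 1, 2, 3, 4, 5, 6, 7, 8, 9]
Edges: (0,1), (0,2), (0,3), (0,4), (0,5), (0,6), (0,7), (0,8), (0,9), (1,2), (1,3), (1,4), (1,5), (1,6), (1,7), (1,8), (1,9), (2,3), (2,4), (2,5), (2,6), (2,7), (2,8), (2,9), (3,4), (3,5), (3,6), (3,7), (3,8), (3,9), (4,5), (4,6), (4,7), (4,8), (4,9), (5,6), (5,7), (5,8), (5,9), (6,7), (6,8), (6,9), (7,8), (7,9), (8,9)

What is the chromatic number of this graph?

In K_10, every vertex is adjacent to every other vertex.
Each vertex needs a unique color.
Chromatic number = 10.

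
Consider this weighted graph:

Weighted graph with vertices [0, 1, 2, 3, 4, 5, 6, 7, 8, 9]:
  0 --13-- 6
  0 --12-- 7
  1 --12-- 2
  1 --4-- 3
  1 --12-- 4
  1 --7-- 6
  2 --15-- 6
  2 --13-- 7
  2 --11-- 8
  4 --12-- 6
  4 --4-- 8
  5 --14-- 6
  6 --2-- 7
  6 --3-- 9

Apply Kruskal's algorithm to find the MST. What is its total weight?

Applying Kruskal's algorithm (sort edges by weight, add if no cycle):
  Add (6,7) w=2
  Add (6,9) w=3
  Add (1,3) w=4
  Add (4,8) w=4
  Add (1,6) w=7
  Add (2,8) w=11
  Add (0,7) w=12
  Add (1,4) w=12
  Skip (1,2) w=12 (creates cycle)
  Skip (4,6) w=12 (creates cycle)
  Skip (0,6) w=13 (creates cycle)
  Skip (2,7) w=13 (creates cycle)
  Add (5,6) w=14
  Skip (2,6) w=15 (creates cycle)
MST weight = 69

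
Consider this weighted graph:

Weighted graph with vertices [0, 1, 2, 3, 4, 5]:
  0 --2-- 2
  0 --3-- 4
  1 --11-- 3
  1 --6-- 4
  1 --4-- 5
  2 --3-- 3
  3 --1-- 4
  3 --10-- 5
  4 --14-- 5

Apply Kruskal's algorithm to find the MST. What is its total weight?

Applying Kruskal's algorithm (sort edges by weight, add if no cycle):
  Add (3,4) w=1
  Add (0,2) w=2
  Add (0,4) w=3
  Skip (2,3) w=3 (creates cycle)
  Add (1,5) w=4
  Add (1,4) w=6
  Skip (3,5) w=10 (creates cycle)
  Skip (1,3) w=11 (creates cycle)
  Skip (4,5) w=14 (creates cycle)
MST weight = 16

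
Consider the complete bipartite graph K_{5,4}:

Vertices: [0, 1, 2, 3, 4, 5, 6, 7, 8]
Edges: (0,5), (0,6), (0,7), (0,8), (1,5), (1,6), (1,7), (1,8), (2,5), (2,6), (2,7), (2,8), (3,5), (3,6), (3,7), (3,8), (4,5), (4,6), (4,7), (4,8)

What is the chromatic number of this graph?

K_{5,4} is bipartite: vertices split into two independent sets of size 5 and 4.
Color one set 0, the other 1. No adjacent vertices share a color.
Chromatic number = 2.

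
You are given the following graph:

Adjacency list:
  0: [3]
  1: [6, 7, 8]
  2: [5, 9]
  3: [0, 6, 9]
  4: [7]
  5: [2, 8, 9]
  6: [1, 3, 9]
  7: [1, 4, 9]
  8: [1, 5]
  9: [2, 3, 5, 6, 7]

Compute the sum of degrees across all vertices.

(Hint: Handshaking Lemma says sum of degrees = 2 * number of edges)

Count edges: 13 edges.
By Handshaking Lemma: sum of degrees = 2 * 13 = 26.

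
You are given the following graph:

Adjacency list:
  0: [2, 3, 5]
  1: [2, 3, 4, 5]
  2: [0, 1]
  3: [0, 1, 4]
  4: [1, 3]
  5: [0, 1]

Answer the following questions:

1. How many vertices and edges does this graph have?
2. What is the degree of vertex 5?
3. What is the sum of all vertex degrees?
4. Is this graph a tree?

Count: 6 vertices, 8 edges.
Vertex 5 has neighbors [0, 1], degree = 2.
Handshaking lemma: 2 * 8 = 16.
A tree on 6 vertices has 5 edges. This graph has 8 edges (3 extra). Not a tree.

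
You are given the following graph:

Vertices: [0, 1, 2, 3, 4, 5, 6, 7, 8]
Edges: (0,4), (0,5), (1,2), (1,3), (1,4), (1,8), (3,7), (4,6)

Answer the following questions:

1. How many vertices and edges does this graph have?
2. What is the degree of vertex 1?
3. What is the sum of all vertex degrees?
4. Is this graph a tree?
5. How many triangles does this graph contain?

Count: 9 vertices, 8 edges.
Vertex 1 has neighbors [2, 3, 4, 8], degree = 4.
Handshaking lemma: 2 * 8 = 16.
A graph is a tree iff it is connected and has exactly n-1 edges. This graph is connected (all 9 vertices in one component) and has 9-1 = 8 edges. It is a tree.
Number of triangles = 0.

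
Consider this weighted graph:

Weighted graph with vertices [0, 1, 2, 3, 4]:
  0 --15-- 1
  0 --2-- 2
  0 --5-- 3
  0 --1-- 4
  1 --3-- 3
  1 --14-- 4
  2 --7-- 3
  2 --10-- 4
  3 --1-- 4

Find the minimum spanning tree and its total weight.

Applying Kruskal's algorithm (sort edges by weight, add if no cycle):
  Add (0,4) w=1
  Add (3,4) w=1
  Add (0,2) w=2
  Add (1,3) w=3
  Skip (0,3) w=5 (creates cycle)
  Skip (2,3) w=7 (creates cycle)
  Skip (2,4) w=10 (creates cycle)
  Skip (1,4) w=14 (creates cycle)
  Skip (0,1) w=15 (creates cycle)
MST weight = 7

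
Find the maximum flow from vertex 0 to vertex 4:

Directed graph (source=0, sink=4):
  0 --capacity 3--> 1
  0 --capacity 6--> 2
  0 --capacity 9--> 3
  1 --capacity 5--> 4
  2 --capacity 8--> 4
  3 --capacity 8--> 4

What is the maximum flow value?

Computing max flow:
  Flow on (0->1): 3/3
  Flow on (0->2): 6/6
  Flow on (0->3): 8/9
  Flow on (1->4): 3/5
  Flow on (2->4): 6/8
  Flow on (3->4): 8/8
Maximum flow = 17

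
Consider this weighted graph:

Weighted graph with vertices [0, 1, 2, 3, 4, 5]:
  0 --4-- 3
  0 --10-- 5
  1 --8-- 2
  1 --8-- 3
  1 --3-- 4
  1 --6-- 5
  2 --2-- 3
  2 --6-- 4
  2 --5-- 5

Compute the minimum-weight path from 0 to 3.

Using Dijkstra's algorithm from vertex 0:
Shortest path: 0 -> 3
Total weight: 4 = 4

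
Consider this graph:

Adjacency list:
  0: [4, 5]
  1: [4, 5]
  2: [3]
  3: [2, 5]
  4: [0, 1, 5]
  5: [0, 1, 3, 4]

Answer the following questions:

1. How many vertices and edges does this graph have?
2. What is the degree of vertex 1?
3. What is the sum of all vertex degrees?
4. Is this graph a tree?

Count: 6 vertices, 7 edges.
Vertex 1 has neighbors [4, 5], degree = 2.
Handshaking lemma: 2 * 7 = 14.
A tree on 6 vertices has 5 edges. This graph has 7 edges (2 extra). Not a tree.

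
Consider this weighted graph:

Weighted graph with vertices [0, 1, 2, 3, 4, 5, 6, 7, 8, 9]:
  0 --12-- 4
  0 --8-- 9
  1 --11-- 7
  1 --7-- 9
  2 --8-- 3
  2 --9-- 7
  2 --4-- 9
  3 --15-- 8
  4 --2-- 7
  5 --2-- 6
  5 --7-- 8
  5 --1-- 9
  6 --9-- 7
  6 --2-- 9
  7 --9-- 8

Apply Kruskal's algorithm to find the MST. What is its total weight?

Applying Kruskal's algorithm (sort edges by weight, add if no cycle):
  Add (5,9) w=1
  Add (4,7) w=2
  Add (5,6) w=2
  Skip (6,9) w=2 (creates cycle)
  Add (2,9) w=4
  Add (1,9) w=7
  Add (5,8) w=7
  Add (0,9) w=8
  Add (2,3) w=8
  Add (2,7) w=9
  Skip (6,7) w=9 (creates cycle)
  Skip (7,8) w=9 (creates cycle)
  Skip (1,7) w=11 (creates cycle)
  Skip (0,4) w=12 (creates cycle)
  Skip (3,8) w=15 (creates cycle)
MST weight = 48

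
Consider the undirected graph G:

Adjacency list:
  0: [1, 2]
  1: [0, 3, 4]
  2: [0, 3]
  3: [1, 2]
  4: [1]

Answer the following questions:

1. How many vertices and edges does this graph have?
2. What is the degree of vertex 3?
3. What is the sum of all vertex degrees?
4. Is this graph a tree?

Count: 5 vertices, 5 edges.
Vertex 3 has neighbors [1, 2], degree = 2.
Handshaking lemma: 2 * 5 = 10.
A tree on 5 vertices has 4 edges. This graph has 5 edges (1 extra). Not a tree.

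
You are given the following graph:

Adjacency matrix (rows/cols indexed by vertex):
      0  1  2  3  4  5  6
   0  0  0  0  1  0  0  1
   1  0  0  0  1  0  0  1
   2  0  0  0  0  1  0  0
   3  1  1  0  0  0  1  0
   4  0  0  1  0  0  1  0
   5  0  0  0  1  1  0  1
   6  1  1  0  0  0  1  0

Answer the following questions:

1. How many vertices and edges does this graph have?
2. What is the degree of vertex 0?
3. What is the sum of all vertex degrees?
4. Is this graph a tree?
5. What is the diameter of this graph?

Count: 7 vertices, 8 edges.
Vertex 0 has neighbors [3, 6], degree = 2.
Handshaking lemma: 2 * 8 = 16.
A tree on 7 vertices has 6 edges. This graph has 8 edges (2 extra). Not a tree.
Diameter (longest shortest path) = 4.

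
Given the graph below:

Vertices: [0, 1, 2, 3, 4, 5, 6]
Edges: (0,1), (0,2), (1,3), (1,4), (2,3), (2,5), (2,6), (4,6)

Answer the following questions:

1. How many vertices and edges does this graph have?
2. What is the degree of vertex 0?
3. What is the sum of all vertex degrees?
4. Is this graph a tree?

Count: 7 vertices, 8 edges.
Vertex 0 has neighbors [1, 2], degree = 2.
Handshaking lemma: 2 * 8 = 16.
A tree on 7 vertices has 6 edges. This graph has 8 edges (2 extra). Not a tree.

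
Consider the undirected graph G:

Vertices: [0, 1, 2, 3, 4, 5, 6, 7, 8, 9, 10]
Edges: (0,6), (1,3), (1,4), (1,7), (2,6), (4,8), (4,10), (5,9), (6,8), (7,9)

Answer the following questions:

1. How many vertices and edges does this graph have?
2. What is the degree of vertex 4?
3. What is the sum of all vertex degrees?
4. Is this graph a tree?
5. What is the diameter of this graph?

Count: 11 vertices, 10 edges.
Vertex 4 has neighbors [1, 8, 10], degree = 3.
Handshaking lemma: 2 * 10 = 20.
A graph is a tree iff it is connected and has exactly n-1 edges. This graph is connected (all 11 vertices in one component) and has 11-1 = 10 edges. It is a tree.
Diameter (longest shortest path) = 7.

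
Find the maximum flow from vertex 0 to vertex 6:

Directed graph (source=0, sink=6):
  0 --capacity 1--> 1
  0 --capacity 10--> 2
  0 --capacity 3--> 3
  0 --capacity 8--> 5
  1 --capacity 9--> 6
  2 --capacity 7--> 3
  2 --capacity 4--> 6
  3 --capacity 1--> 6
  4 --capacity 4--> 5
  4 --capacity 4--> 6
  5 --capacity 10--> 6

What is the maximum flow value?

Computing max flow:
  Flow on (0->1): 1/1
  Flow on (0->2): 4/10
  Flow on (0->3): 1/3
  Flow on (0->5): 8/8
  Flow on (1->6): 1/9
  Flow on (2->6): 4/4
  Flow on (3->6): 1/1
  Flow on (5->6): 8/10
Maximum flow = 14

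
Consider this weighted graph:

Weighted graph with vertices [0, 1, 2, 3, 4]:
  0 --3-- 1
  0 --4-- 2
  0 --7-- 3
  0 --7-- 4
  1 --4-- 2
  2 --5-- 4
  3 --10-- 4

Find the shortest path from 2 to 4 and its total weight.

Using Dijkstra's algorithm from vertex 2:
Shortest path: 2 -> 4
Total weight: 5 = 5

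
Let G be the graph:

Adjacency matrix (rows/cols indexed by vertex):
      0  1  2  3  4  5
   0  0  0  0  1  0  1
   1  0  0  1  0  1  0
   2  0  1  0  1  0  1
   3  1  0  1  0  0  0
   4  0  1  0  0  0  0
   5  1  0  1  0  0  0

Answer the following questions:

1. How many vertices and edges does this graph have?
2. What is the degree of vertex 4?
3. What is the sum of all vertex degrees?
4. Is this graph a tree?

Count: 6 vertices, 6 edges.
Vertex 4 has neighbors [1], degree = 1.
Handshaking lemma: 2 * 6 = 12.
A tree on 6 vertices has 5 edges. This graph has 6 edges (1 extra). Not a tree.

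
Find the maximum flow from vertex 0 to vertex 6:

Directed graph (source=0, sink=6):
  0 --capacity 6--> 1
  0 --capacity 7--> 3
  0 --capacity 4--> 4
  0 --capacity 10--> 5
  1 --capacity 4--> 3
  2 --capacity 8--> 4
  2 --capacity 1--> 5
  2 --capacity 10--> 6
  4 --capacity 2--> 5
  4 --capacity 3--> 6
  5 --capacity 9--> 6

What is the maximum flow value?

Computing max flow:
  Flow on (0->4): 3/4
  Flow on (0->5): 9/10
  Flow on (4->6): 3/3
  Flow on (5->6): 9/9
Maximum flow = 12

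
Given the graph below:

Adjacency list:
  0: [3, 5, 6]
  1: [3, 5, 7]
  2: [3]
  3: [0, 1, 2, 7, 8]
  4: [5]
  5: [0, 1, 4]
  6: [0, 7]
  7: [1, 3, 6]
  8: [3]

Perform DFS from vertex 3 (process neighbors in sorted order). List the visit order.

DFS from vertex 3 (neighbors processed in ascending order):
Visit order: 3, 0, 5, 1, 7, 6, 4, 2, 8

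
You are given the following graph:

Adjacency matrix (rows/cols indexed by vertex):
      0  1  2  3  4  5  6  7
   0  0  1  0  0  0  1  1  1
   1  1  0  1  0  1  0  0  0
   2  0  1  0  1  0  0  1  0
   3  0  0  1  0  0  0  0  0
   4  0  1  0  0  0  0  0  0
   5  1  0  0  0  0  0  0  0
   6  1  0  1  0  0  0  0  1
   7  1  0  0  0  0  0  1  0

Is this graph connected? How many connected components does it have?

Checking connectivity: the graph has 1 connected component(s).
All vertices are reachable from each other. The graph IS connected.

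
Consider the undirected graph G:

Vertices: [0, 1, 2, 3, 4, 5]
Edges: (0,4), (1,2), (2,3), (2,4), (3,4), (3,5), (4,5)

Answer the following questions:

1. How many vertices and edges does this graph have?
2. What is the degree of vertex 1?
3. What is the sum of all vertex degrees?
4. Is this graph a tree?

Count: 6 vertices, 7 edges.
Vertex 1 has neighbors [2], degree = 1.
Handshaking lemma: 2 * 7 = 14.
A tree on 6 vertices has 5 edges. This graph has 7 edges (2 extra). Not a tree.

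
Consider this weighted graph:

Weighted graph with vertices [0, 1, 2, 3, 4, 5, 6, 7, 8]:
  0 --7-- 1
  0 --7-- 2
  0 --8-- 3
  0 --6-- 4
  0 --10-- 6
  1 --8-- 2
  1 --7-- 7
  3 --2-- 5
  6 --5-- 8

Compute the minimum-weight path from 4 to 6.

Using Dijkstra's algorithm from vertex 4:
Shortest path: 4 -> 0 -> 6
Total weight: 6 + 10 = 16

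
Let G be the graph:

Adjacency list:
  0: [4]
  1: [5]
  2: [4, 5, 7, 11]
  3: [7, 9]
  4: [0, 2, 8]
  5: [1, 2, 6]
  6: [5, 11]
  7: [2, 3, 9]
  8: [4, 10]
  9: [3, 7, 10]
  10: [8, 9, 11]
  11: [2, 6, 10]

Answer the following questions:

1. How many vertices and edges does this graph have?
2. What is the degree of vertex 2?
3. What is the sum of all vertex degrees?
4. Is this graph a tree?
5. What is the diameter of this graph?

Count: 12 vertices, 15 edges.
Vertex 2 has neighbors [4, 5, 7, 11], degree = 4.
Handshaking lemma: 2 * 15 = 30.
A tree on 12 vertices has 11 edges. This graph has 15 edges (4 extra). Not a tree.
Diameter (longest shortest path) = 4.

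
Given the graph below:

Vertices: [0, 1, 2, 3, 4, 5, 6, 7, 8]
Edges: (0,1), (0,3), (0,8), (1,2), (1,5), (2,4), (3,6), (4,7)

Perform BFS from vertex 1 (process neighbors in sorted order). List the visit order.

BFS from vertex 1 (neighbors processed in ascending order):
Visit order: 1, 0, 2, 5, 3, 8, 4, 6, 7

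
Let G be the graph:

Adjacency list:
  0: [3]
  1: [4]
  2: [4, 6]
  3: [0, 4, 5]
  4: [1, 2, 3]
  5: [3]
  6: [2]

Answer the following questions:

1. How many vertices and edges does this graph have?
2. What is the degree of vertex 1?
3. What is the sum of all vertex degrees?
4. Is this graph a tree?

Count: 7 vertices, 6 edges.
Vertex 1 has neighbors [4], degree = 1.
Handshaking lemma: 2 * 6 = 12.
A graph is a tree iff it is connected and has exactly n-1 edges. This graph is connected (all 7 vertices in one component) and has 7-1 = 6 edges. It is a tree.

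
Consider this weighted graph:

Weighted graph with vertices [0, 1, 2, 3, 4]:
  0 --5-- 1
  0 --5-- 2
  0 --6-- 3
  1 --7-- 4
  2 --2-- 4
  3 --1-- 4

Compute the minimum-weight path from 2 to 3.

Using Dijkstra's algorithm from vertex 2:
Shortest path: 2 -> 4 -> 3
Total weight: 2 + 1 = 3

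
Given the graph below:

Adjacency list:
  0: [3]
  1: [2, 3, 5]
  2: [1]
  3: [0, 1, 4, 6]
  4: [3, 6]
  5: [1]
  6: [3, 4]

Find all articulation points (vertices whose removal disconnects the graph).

An articulation point is a vertex whose removal disconnects the graph.
Articulation points: [1, 3]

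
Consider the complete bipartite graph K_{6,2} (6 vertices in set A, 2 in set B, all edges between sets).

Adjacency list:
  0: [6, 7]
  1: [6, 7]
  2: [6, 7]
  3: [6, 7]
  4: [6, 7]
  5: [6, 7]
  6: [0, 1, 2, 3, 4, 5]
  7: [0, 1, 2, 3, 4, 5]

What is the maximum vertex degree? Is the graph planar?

Set-A vertices have degree 2; set-B vertices have degree 6. Maximum degree = max(6,2) = 6.
min(6,2) <= 2, so K_{6,2} avoids a K_{3,3} subdivision and is planar.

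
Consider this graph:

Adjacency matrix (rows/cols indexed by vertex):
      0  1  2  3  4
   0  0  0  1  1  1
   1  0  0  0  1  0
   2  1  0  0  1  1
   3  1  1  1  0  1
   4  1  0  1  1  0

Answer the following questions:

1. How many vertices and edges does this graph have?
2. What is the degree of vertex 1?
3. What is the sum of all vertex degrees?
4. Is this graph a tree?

Count: 5 vertices, 7 edges.
Vertex 1 has neighbors [3], degree = 1.
Handshaking lemma: 2 * 7 = 14.
A tree on 5 vertices has 4 edges. This graph has 7 edges (3 extra). Not a tree.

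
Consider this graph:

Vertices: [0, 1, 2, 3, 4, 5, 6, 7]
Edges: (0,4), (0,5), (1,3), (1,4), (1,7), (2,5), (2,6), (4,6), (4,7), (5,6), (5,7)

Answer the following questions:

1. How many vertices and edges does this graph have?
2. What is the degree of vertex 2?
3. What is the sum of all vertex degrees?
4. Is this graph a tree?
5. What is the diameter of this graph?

Count: 8 vertices, 11 edges.
Vertex 2 has neighbors [5, 6], degree = 2.
Handshaking lemma: 2 * 11 = 22.
A tree on 8 vertices has 7 edges. This graph has 11 edges (4 extra). Not a tree.
Diameter (longest shortest path) = 4.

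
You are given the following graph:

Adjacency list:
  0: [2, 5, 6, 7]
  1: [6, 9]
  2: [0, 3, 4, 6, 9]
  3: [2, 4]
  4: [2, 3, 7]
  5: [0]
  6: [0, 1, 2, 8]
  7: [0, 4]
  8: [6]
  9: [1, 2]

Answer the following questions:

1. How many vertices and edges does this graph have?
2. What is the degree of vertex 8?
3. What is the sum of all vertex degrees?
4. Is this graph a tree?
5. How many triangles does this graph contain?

Count: 10 vertices, 13 edges.
Vertex 8 has neighbors [6], degree = 1.
Handshaking lemma: 2 * 13 = 26.
A tree on 10 vertices has 9 edges. This graph has 13 edges (4 extra). Not a tree.
Number of triangles = 2.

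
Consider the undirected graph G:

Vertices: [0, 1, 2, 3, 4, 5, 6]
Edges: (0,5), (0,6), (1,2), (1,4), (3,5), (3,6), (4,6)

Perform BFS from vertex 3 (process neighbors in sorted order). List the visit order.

BFS from vertex 3 (neighbors processed in ascending order):
Visit order: 3, 5, 6, 0, 4, 1, 2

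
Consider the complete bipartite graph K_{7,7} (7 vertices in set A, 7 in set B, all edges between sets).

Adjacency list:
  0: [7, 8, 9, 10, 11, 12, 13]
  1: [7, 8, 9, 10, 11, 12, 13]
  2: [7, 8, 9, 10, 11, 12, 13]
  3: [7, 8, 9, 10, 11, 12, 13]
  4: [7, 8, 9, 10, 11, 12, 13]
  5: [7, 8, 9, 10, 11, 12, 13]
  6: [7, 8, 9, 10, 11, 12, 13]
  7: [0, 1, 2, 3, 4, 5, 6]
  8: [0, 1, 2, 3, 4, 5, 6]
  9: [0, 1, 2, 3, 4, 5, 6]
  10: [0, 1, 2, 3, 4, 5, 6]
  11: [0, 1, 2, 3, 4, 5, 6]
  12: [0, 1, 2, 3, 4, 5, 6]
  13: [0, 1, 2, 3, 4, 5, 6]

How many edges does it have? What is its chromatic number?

K_{7,7} has 7 * 7 = 49 edges.
Bipartite graphs have chromatic number 2 (color each partition differently).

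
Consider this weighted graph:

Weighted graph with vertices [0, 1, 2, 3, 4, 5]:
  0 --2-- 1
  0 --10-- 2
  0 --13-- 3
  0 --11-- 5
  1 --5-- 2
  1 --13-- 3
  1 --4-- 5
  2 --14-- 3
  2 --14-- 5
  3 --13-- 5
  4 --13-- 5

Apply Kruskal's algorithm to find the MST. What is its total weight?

Applying Kruskal's algorithm (sort edges by weight, add if no cycle):
  Add (0,1) w=2
  Add (1,5) w=4
  Add (1,2) w=5
  Skip (0,2) w=10 (creates cycle)
  Skip (0,5) w=11 (creates cycle)
  Add (0,3) w=13
  Skip (1,3) w=13 (creates cycle)
  Skip (3,5) w=13 (creates cycle)
  Add (4,5) w=13
  Skip (2,5) w=14 (creates cycle)
  Skip (2,3) w=14 (creates cycle)
MST weight = 37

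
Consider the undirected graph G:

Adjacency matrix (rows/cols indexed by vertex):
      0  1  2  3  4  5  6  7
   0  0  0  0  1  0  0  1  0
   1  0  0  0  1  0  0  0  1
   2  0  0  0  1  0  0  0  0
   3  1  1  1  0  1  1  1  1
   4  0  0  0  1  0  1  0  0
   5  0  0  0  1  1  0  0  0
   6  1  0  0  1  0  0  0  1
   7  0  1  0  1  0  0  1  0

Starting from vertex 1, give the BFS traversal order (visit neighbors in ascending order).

BFS from vertex 1 (neighbors processed in ascending order):
Visit order: 1, 3, 7, 0, 2, 4, 5, 6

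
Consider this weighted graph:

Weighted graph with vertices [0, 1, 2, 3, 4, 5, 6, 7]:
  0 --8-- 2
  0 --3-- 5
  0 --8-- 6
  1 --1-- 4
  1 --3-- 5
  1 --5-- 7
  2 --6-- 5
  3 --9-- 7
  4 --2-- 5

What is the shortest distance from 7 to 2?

Using Dijkstra's algorithm from vertex 7:
Shortest path: 7 -> 1 -> 5 -> 2
Total weight: 5 + 3 + 6 = 14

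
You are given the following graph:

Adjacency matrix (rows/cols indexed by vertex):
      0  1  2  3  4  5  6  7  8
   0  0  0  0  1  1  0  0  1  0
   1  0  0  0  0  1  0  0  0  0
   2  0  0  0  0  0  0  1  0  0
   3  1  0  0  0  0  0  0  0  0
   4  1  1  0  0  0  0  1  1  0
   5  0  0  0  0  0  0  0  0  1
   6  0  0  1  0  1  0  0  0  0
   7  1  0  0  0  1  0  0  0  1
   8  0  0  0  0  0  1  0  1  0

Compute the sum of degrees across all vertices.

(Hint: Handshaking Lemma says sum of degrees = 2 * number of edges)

Count edges: 9 edges.
By Handshaking Lemma: sum of degrees = 2 * 9 = 18.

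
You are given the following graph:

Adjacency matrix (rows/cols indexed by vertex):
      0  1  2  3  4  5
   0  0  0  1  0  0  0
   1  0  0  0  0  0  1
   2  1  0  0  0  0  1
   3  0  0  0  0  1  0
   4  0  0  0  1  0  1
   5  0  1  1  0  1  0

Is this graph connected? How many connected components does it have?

Checking connectivity: the graph has 1 connected component(s).
All vertices are reachable from each other. The graph IS connected.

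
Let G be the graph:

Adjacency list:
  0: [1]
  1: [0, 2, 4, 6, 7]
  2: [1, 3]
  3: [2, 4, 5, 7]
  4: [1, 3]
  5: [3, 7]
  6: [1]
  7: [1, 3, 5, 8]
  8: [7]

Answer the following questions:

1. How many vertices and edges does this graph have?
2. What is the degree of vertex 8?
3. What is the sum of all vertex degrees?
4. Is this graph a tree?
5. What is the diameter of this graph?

Count: 9 vertices, 11 edges.
Vertex 8 has neighbors [7], degree = 1.
Handshaking lemma: 2 * 11 = 22.
A tree on 9 vertices has 8 edges. This graph has 11 edges (3 extra). Not a tree.
Diameter (longest shortest path) = 3.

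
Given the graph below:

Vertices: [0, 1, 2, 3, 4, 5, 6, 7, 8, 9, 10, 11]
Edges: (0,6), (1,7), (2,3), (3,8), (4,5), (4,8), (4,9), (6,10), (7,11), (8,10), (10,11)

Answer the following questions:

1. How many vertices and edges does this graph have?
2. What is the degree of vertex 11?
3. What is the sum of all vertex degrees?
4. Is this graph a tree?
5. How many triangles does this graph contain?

Count: 12 vertices, 11 edges.
Vertex 11 has neighbors [7, 10], degree = 2.
Handshaking lemma: 2 * 11 = 22.
A graph is a tree iff it is connected and has exactly n-1 edges. This graph is connected (all 12 vertices in one component) and has 12-1 = 11 edges. It is a tree.
Number of triangles = 0.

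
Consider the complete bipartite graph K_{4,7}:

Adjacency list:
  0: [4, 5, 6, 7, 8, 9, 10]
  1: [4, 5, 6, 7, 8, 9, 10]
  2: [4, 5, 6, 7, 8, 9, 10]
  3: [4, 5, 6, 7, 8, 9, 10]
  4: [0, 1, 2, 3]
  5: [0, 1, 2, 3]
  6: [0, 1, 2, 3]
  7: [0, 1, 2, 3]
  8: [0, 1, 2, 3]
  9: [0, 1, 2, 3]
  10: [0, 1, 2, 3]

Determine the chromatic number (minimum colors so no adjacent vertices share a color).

K_{4,7} is bipartite: vertices split into two independent sets of size 4 and 7.
Color one set 0, the other 1. No adjacent vertices share a color.
Chromatic number = 2.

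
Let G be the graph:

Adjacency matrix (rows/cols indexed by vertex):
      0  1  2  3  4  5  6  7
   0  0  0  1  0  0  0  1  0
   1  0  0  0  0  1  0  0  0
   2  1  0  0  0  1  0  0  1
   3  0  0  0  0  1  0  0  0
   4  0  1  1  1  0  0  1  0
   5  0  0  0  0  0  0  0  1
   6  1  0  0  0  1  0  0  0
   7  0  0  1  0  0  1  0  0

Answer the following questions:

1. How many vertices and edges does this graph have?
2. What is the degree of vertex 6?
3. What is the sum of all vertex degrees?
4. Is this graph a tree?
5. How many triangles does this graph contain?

Count: 8 vertices, 8 edges.
Vertex 6 has neighbors [0, 4], degree = 2.
Handshaking lemma: 2 * 8 = 16.
A tree on 8 vertices has 7 edges. This graph has 8 edges (1 extra). Not a tree.
Number of triangles = 0.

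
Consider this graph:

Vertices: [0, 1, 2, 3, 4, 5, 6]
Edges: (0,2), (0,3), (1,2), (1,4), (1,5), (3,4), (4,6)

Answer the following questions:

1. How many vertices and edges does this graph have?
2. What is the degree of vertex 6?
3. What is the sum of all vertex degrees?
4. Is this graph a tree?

Count: 7 vertices, 7 edges.
Vertex 6 has neighbors [4], degree = 1.
Handshaking lemma: 2 * 7 = 14.
A tree on 7 vertices has 6 edges. This graph has 7 edges (1 extra). Not a tree.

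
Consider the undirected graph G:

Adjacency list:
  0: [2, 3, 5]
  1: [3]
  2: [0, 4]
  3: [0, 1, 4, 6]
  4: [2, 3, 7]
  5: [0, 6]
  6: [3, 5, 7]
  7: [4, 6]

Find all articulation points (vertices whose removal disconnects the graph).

An articulation point is a vertex whose removal disconnects the graph.
Articulation points: [3]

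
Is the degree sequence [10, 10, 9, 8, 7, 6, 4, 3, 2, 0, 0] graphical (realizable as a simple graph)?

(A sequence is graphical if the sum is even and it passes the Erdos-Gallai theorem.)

Sum of degrees = 59. Sum is odd, so the sequence is NOT graphical.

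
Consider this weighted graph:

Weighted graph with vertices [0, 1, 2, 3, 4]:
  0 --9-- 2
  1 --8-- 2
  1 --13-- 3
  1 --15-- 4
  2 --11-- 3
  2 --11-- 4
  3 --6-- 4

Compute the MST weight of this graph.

Applying Kruskal's algorithm (sort edges by weight, add if no cycle):
  Add (3,4) w=6
  Add (1,2) w=8
  Add (0,2) w=9
  Add (2,4) w=11
  Skip (2,3) w=11 (creates cycle)
  Skip (1,3) w=13 (creates cycle)
  Skip (1,4) w=15 (creates cycle)
MST weight = 34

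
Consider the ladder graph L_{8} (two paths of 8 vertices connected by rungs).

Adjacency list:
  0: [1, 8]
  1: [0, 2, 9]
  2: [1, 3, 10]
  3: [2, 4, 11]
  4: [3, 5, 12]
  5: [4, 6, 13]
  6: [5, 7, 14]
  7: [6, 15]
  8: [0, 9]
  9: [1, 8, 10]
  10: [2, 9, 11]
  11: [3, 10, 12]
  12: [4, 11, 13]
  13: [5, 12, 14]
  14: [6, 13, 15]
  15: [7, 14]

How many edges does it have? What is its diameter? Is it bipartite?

Ladder graph L_{8}: 8 rungs + 2 * (8-1) path edges = 8 + 14 = 22 edges.
Diameter = 8.
Ladder graphs are bipartite (alternating coloring along each path).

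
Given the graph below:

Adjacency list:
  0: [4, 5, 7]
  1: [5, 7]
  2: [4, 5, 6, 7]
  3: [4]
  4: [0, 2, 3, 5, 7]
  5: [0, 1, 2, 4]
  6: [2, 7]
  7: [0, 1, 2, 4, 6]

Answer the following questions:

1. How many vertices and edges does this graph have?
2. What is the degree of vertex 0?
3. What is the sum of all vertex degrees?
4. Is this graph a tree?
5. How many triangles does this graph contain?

Count: 8 vertices, 13 edges.
Vertex 0 has neighbors [4, 5, 7], degree = 3.
Handshaking lemma: 2 * 13 = 26.
A tree on 8 vertices has 7 edges. This graph has 13 edges (6 extra). Not a tree.
Number of triangles = 5.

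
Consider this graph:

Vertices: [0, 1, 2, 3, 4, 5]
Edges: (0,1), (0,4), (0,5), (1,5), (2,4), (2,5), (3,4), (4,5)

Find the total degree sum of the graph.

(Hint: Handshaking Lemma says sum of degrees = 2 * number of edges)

Count edges: 8 edges.
By Handshaking Lemma: sum of degrees = 2 * 8 = 16.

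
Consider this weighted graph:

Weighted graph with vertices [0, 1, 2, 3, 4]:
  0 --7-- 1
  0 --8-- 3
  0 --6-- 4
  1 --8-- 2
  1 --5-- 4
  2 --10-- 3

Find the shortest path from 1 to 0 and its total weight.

Using Dijkstra's algorithm from vertex 1:
Shortest path: 1 -> 0
Total weight: 7 = 7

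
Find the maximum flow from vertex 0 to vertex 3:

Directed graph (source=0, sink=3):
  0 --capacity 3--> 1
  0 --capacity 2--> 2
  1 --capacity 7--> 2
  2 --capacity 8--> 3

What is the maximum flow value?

Computing max flow:
  Flow on (0->1): 3/3
  Flow on (0->2): 2/2
  Flow on (1->2): 3/7
  Flow on (2->3): 5/8
Maximum flow = 5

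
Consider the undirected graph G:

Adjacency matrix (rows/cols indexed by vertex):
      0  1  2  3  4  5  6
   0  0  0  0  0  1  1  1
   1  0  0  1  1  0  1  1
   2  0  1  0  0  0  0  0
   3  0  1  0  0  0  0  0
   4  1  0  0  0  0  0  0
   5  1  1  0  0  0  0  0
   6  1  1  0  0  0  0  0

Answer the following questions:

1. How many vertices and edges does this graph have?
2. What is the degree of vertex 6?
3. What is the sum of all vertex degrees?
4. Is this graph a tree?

Count: 7 vertices, 7 edges.
Vertex 6 has neighbors [0, 1], degree = 2.
Handshaking lemma: 2 * 7 = 14.
A tree on 7 vertices has 6 edges. This graph has 7 edges (1 extra). Not a tree.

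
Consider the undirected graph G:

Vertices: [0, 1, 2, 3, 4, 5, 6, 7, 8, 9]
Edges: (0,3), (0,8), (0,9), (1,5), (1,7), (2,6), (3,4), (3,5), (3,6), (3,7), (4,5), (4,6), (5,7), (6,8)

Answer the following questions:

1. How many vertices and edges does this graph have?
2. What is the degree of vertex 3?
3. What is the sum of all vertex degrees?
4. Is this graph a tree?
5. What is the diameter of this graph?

Count: 10 vertices, 14 edges.
Vertex 3 has neighbors [0, 4, 5, 6, 7], degree = 5.
Handshaking lemma: 2 * 14 = 28.
A tree on 10 vertices has 9 edges. This graph has 14 edges (5 extra). Not a tree.
Diameter (longest shortest path) = 4.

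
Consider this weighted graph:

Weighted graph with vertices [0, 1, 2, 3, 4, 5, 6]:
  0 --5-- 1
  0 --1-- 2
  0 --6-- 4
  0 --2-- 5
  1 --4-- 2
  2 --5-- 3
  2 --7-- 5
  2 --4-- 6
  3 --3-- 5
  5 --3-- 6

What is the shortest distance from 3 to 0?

Using Dijkstra's algorithm from vertex 3:
Shortest path: 3 -> 5 -> 0
Total weight: 3 + 2 = 5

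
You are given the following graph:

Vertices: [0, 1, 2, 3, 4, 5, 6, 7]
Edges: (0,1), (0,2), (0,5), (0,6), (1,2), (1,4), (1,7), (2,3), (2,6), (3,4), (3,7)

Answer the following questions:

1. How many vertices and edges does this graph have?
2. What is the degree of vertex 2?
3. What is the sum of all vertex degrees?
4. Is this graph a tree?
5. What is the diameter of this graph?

Count: 8 vertices, 11 edges.
Vertex 2 has neighbors [0, 1, 3, 6], degree = 4.
Handshaking lemma: 2 * 11 = 22.
A tree on 8 vertices has 7 edges. This graph has 11 edges (4 extra). Not a tree.
Diameter (longest shortest path) = 3.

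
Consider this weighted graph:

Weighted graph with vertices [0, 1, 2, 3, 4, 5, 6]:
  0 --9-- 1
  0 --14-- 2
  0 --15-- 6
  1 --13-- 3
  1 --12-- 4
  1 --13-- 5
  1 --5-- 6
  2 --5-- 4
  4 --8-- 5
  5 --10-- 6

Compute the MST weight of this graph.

Applying Kruskal's algorithm (sort edges by weight, add if no cycle):
  Add (1,6) w=5
  Add (2,4) w=5
  Add (4,5) w=8
  Add (0,1) w=9
  Add (5,6) w=10
  Skip (1,4) w=12 (creates cycle)
  Add (1,3) w=13
  Skip (1,5) w=13 (creates cycle)
  Skip (0,2) w=14 (creates cycle)
  Skip (0,6) w=15 (creates cycle)
MST weight = 50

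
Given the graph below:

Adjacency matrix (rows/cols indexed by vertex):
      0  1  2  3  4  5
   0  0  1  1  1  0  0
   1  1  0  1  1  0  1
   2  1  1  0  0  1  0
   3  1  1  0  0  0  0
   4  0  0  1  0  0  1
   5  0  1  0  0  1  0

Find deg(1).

Vertex 1 has neighbors [0, 2, 3, 5], so deg(1) = 4.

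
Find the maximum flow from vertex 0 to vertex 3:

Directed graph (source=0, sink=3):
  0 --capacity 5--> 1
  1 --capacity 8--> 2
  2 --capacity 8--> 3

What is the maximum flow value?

Computing max flow:
  Flow on (0->1): 5/5
  Flow on (1->2): 5/8
  Flow on (2->3): 5/8
Maximum flow = 5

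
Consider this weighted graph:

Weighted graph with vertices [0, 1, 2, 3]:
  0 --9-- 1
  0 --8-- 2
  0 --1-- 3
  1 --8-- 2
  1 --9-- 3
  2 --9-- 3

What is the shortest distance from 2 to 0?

Using Dijkstra's algorithm from vertex 2:
Shortest path: 2 -> 0
Total weight: 8 = 8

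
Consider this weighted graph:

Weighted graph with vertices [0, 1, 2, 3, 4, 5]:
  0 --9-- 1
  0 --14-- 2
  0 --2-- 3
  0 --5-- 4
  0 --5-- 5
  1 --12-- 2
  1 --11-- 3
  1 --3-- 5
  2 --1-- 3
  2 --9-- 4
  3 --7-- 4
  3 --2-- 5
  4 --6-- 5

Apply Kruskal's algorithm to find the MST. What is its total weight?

Applying Kruskal's algorithm (sort edges by weight, add if no cycle):
  Add (2,3) w=1
  Add (0,3) w=2
  Add (3,5) w=2
  Add (1,5) w=3
  Skip (0,5) w=5 (creates cycle)
  Add (0,4) w=5
  Skip (4,5) w=6 (creates cycle)
  Skip (3,4) w=7 (creates cycle)
  Skip (0,1) w=9 (creates cycle)
  Skip (2,4) w=9 (creates cycle)
  Skip (1,3) w=11 (creates cycle)
  Skip (1,2) w=12 (creates cycle)
  Skip (0,2) w=14 (creates cycle)
MST weight = 13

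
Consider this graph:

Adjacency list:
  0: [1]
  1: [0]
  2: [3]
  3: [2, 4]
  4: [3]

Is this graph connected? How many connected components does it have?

Checking connectivity: the graph has 2 connected component(s).
Components: [[0, 1], [2, 3, 4]]. The graph is NOT connected.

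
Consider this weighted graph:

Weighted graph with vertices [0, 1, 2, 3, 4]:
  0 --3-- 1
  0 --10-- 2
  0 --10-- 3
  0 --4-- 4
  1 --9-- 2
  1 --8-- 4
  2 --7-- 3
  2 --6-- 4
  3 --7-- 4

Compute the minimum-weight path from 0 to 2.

Using Dijkstra's algorithm from vertex 0:
Shortest path: 0 -> 2
Total weight: 10 = 10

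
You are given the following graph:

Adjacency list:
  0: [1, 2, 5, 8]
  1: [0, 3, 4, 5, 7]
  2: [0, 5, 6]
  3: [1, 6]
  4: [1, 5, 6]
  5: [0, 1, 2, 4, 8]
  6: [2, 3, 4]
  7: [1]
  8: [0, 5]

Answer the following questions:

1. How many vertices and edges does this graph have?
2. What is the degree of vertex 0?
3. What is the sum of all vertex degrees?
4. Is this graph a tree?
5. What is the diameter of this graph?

Count: 9 vertices, 14 edges.
Vertex 0 has neighbors [1, 2, 5, 8], degree = 4.
Handshaking lemma: 2 * 14 = 28.
A tree on 9 vertices has 8 edges. This graph has 14 edges (6 extra). Not a tree.
Diameter (longest shortest path) = 3.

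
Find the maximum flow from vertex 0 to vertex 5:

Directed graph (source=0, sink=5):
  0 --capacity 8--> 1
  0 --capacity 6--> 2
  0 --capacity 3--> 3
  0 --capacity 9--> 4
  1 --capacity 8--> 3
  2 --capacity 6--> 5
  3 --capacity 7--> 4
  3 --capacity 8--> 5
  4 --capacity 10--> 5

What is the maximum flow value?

Computing max flow:
  Flow on (0->1): 8/8
  Flow on (0->2): 6/6
  Flow on (0->3): 1/3
  Flow on (0->4): 9/9
  Flow on (1->3): 8/8
  Flow on (2->5): 6/6
  Flow on (3->4): 1/7
  Flow on (3->5): 8/8
  Flow on (4->5): 10/10
Maximum flow = 24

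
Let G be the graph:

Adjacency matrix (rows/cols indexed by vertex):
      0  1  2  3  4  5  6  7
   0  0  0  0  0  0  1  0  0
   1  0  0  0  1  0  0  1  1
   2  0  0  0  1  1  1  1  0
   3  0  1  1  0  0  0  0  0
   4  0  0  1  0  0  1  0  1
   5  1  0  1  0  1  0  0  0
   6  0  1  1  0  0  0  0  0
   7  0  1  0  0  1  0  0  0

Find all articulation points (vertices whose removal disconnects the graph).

An articulation point is a vertex whose removal disconnects the graph.
Articulation points: [5]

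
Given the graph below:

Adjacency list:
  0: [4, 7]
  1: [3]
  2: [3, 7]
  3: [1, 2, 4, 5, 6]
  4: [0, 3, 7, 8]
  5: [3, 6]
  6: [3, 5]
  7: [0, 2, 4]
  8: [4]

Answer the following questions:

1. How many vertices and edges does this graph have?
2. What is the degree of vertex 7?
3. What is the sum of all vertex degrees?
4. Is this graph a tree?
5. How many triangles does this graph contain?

Count: 9 vertices, 11 edges.
Vertex 7 has neighbors [0, 2, 4], degree = 3.
Handshaking lemma: 2 * 11 = 22.
A tree on 9 vertices has 8 edges. This graph has 11 edges (3 extra). Not a tree.
Number of triangles = 2.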